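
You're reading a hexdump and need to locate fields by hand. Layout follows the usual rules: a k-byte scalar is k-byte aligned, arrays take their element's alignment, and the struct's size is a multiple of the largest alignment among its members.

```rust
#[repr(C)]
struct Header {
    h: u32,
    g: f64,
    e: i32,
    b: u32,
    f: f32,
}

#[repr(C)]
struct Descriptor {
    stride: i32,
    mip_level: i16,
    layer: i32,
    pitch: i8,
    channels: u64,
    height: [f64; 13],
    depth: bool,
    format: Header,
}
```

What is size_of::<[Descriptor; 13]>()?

2184

Header: @0: h [4B, align 4] → 4; +4 pad (align 8); @8: g [8B, align 8] → 16; @16: e [4B, align 4] → 20; @20: b [4B, align 4] → 24; @24: f [4B, align 4] → 28; +4 tail pad (align 8); size 32, align 8
@0: stride [4B, align 4] → 4
@4: mip_level [2B, align 2] → 6
+2 pad (align 4)
@8: layer [4B, align 4] → 12
@12: pitch [1B, align 1] → 13
+3 pad (align 8)
@16: channels [8B, align 8] → 24
@24: height [104B, align 8] → 128
@128: depth [1B, align 1] → 129
+7 pad (align 8)
@136: format [32B, align 8] → 168
size 168, align 8
array of 13: 13 × 168 = 2184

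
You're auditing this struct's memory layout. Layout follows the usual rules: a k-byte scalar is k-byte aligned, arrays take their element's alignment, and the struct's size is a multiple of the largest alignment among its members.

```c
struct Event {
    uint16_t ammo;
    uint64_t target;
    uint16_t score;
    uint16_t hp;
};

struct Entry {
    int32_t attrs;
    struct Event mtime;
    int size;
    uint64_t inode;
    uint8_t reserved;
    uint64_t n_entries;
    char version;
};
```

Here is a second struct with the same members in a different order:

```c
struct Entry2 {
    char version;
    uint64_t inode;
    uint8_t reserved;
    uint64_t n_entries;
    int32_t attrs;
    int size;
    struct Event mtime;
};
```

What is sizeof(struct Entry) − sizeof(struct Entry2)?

8

Event: ammo at 0 (size 2, align 2) → ends 2; pad 6 to align 8 for target; target at 8 (size 8, align 8) → ends 16; score at 16 (size 2, align 2) → ends 18; hp at 18 (size 2, align 2) → ends 20; tail pad 4 to reach multiple of 8; total 24 bytes, alignment 8
attrs at 0 (size 4, align 4) → ends 4
pad 4 to align 8 for mtime
mtime at 8 (size 24, align 8) → ends 32
size at 32 (size 4, align 4) → ends 36
pad 4 to align 8 for inode
inode at 40 (size 8, align 8) → ends 48
reserved at 48 (size 1, align 1) → ends 49
pad 7 to align 8 for n_entries
n_entries at 56 (size 8, align 8) → ends 64
version at 64 (size 1, align 1) → ends 65
tail pad 7 to reach multiple of 8
total 72 bytes, alignment 8
— Entry2 —
version at 0 (size 1, align 1) → ends 1
pad 7 to align 8 for inode
inode at 8 (size 8, align 8) → ends 16
reserved at 16 (size 1, align 1) → ends 17
pad 7 to align 8 for n_entries
n_entries at 24 (size 8, align 8) → ends 32
attrs at 32 (size 4, align 4) → ends 36
size at 36 (size 4, align 4) → ends 40
mtime at 40 (size 24, align 8) → ends 64
total 64 bytes, alignment 8
72 − 64 = 8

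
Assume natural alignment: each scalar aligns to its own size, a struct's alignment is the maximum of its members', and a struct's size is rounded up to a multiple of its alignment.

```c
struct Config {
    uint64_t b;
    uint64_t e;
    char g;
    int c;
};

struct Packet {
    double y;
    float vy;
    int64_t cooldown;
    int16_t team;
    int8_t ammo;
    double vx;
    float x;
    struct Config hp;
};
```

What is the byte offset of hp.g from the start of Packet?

64

Config: b at 0 (size 8, align 8) → ends 8; e at 8 (size 8, align 8) → ends 16; g at 16 (size 1, align 1) → ends 17; pad 3 to align 4 for c; c at 20 (size 4, align 4) → ends 24; total 24 bytes, alignment 8
y at 0 (size 8, align 8) → ends 8
vy at 8 (size 4, align 4) → ends 12
pad 4 to align 8 for cooldown
cooldown at 16 (size 8, align 8) → ends 24
team at 24 (size 2, align 2) → ends 26
ammo at 26 (size 1, align 1) → ends 27
pad 5 to align 8 for vx
vx at 32 (size 8, align 8) → ends 40
x at 40 (size 4, align 4) → ends 44
pad 4 to align 8 for hp
hp at 48 (size 24, align 8) → ends 72
within Config: g at 16
48 + 16 = 64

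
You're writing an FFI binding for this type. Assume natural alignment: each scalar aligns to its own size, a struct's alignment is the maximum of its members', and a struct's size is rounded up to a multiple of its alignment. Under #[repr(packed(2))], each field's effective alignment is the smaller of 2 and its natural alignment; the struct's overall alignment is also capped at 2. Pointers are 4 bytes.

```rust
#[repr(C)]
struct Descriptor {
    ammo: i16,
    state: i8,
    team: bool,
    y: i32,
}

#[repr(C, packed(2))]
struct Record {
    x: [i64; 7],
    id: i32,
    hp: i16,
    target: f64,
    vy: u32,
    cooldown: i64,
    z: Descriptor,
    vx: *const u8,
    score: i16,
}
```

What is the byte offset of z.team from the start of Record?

85

Descriptor: 0..2  ammo  (2B, 2-aligned); 2..3  state  (1B, 1-aligned); 3..4  team  (1B, 1-aligned); 4..8  y  (4B, 4-aligned); sizeof = 8, alignof = 4
0..56  x  (56B, 2-aligned)
56..60  id  (4B, 2-aligned)
60..62  hp  (2B, 2-aligned)
62..70  target  (8B, 2-aligned)
70..74  vy  (4B, 2-aligned)
74..82  cooldown  (8B, 2-aligned)
82..90  z  (8B, 2-aligned)
within Descriptor: team at 3
82 + 3 = 85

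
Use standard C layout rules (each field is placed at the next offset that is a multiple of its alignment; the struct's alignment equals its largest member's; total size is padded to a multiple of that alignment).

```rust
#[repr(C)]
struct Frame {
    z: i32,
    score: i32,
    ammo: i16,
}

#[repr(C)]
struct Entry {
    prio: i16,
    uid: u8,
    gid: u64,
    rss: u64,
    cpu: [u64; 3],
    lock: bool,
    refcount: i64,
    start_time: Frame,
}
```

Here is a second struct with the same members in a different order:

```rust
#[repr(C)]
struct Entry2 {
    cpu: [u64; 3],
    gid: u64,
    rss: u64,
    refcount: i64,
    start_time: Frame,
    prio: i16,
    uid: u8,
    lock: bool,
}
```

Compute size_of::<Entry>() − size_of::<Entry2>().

16

Frame: @0: z [4B, align 4] → 4; @4: score [4B, align 4] → 8; @8: ammo [2B, align 2] → 10; +2 tail pad (align 4); size 12, align 4
@0: prio [2B, align 2] → 2
@2: uid [1B, align 1] → 3
+5 pad (align 8)
@8: gid [8B, align 8] → 16
@16: rss [8B, align 8] → 24
@24: cpu [24B, align 8] → 48
@48: lock [1B, align 1] → 49
+7 pad (align 8)
@56: refcount [8B, align 8] → 64
@64: start_time [12B, align 4] → 76
+4 tail pad (align 8)
size 80, align 8
— Entry2 —
@0: cpu [24B, align 8] → 24
@24: gid [8B, align 8] → 32
@32: rss [8B, align 8] → 40
@40: refcount [8B, align 8] → 48
@48: start_time [12B, align 4] → 60
@60: prio [2B, align 2] → 62
@62: uid [1B, align 1] → 63
@63: lock [1B, align 1] → 64
size 64, align 8
80 − 64 = 16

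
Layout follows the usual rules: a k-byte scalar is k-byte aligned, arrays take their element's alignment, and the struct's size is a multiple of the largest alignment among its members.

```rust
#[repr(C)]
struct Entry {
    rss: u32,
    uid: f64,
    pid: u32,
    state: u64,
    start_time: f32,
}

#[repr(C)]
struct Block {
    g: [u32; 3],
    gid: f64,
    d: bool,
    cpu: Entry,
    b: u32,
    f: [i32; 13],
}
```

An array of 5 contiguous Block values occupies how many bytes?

640

Entry: @0: rss [4B, align 4] → 4; +4 pad (align 8); @8: uid [8B, align 8] → 16; @16: pid [4B, align 4] → 20; +4 pad (align 8); @24: state [8B, align 8] → 32; @32: start_time [4B, align 4] → 36; +4 tail pad (align 8); size 40, align 8
@0: g [12B, align 4] → 12
+4 pad (align 8)
@16: gid [8B, align 8] → 24
@24: d [1B, align 1] → 25
+7 pad (align 8)
@32: cpu [40B, align 8] → 72
@72: b [4B, align 4] → 76
@76: f [52B, align 4] → 128
size 128, align 8
array of 5: 5 × 128 = 640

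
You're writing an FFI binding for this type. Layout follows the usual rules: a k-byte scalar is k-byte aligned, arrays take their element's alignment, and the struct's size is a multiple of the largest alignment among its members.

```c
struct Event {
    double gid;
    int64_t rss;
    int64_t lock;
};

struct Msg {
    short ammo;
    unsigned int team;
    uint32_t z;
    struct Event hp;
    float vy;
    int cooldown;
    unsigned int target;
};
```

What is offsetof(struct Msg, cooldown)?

Event: 0..8  gid  (8B, 8-aligned); 8..16  rss  (8B, 8-aligned); 16..24  lock  (8B, 8-aligned); sizeof = 24, alignof = 8
0..2  ammo  (2B, 2-aligned)
2..4  -- padding (2B)
4..8  team  (4B, 4-aligned)
8..12  z  (4B, 4-aligned)
12..16  -- padding (4B)
16..40  hp  (24B, 8-aligned)
40..44  vy  (4B, 4-aligned)
44..48  cooldown  (4B, 4-aligned)

44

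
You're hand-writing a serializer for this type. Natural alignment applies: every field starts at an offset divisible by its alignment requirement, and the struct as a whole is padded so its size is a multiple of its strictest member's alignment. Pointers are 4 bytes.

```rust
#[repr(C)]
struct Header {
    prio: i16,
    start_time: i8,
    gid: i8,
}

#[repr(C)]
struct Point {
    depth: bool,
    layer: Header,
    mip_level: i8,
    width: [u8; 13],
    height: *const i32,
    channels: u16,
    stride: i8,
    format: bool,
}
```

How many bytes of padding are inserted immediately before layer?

Header: prio at 0 (size 2, align 2) → ends 2; start_time at 2 (size 1, align 1) → ends 3; gid at 3 (size 1, align 1) → ends 4; total 4 bytes, alignment 2
depth at 0 (size 1, align 1) → ends 1
pad 1 to align 2 for layer
layer at 2 (size 4, align 2) → ends 6

1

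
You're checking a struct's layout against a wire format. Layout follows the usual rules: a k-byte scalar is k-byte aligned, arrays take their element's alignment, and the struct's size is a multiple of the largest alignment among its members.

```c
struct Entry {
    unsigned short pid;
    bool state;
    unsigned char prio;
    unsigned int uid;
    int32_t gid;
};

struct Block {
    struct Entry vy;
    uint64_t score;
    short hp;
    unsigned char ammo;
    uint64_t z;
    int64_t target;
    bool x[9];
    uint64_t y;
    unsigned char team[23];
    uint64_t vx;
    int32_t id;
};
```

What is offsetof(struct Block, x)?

48

Entry: pid at 0 (size 2, align 2) → ends 2; state at 2 (size 1, align 1) → ends 3; prio at 3 (size 1, align 1) → ends 4; uid at 4 (size 4, align 4) → ends 8; gid at 8 (size 4, align 4) → ends 12; total 12 bytes, alignment 4
vy at 0 (size 12, align 4) → ends 12
pad 4 to align 8 for score
score at 16 (size 8, align 8) → ends 24
hp at 24 (size 2, align 2) → ends 26
ammo at 26 (size 1, align 1) → ends 27
pad 5 to align 8 for z
z at 32 (size 8, align 8) → ends 40
target at 40 (size 8, align 8) → ends 48
x at 48 (size 9, align 1) → ends 57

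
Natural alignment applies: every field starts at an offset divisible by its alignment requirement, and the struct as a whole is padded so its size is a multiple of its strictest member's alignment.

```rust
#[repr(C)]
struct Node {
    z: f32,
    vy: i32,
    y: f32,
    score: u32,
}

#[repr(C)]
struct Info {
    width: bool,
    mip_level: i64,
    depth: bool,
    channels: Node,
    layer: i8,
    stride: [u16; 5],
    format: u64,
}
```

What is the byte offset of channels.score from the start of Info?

Node: @0: z [4B, align 4] → 4; @4: vy [4B, align 4] → 8; @8: y [4B, align 4] → 12; @12: score [4B, align 4] → 16; size 16, align 4
@0: width [1B, align 1] → 1
+7 pad (align 8)
@8: mip_level [8B, align 8] → 16
@16: depth [1B, align 1] → 17
+3 pad (align 4)
@20: channels [16B, align 4] → 36
within Node: score at 12
20 + 12 = 32

32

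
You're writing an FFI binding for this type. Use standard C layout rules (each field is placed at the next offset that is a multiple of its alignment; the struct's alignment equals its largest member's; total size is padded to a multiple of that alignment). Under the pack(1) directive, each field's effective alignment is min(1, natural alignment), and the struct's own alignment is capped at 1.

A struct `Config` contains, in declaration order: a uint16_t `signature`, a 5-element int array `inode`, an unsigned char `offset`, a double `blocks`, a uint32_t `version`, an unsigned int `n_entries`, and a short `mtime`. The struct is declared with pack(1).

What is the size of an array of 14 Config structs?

574

@0: signature [2B, align 1] → 2
@2: inode [20B, align 1] → 22
@22: offset [1B, align 1] → 23
@23: blocks [8B, align 1] → 31
@31: version [4B, align 1] → 35
@35: n_entries [4B, align 1] → 39
@39: mtime [2B, align 1] → 41
size 41, align 1
array of 14: 14 × 41 = 574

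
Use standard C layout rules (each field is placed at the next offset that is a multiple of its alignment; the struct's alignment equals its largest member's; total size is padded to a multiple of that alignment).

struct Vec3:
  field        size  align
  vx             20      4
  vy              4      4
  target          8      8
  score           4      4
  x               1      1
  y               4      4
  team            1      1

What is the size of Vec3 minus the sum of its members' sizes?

6

@0: vx [20B, align 4] → 20
@20: vy [4B, align 4] → 24
@24: target [8B, align 8] → 32
@32: score [4B, align 4] → 36
@36: x [1B, align 1] → 37
+3 pad (align 4)
@40: y [4B, align 4] → 44
@44: team [1B, align 1] → 45
+3 tail pad (align 8)
size 48, align 8
data bytes 42, size 48 → padding 6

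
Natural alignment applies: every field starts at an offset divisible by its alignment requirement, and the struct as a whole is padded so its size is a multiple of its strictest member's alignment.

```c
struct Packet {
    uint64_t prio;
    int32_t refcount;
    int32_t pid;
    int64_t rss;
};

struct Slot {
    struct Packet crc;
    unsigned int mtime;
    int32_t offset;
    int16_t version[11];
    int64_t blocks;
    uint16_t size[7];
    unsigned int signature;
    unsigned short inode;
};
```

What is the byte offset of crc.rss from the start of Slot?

Packet: @0: prio [8B, align 8] → 8; @8: refcount [4B, align 4] → 12; @12: pid [4B, align 4] → 16; @16: rss [8B, align 8] → 24; size 24, align 8
@0: crc [24B, align 8] → 24
within Packet: rss at 16
0 + 16 = 16

16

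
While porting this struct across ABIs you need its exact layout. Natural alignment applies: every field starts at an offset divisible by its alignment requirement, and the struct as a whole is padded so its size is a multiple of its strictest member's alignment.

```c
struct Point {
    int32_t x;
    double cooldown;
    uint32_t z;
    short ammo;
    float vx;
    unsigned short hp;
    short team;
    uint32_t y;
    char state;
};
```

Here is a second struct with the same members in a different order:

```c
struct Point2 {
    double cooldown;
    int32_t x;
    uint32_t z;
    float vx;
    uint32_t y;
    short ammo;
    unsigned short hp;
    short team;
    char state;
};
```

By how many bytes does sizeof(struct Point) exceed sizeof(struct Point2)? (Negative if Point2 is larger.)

x at 0 (size 4, align 4) → ends 4
pad 4 to align 8 for cooldown
cooldown at 8 (size 8, align 8) → ends 16
z at 16 (size 4, align 4) → ends 20
ammo at 20 (size 2, align 2) → ends 22
pad 2 to align 4 for vx
vx at 24 (size 4, align 4) → ends 28
hp at 28 (size 2, align 2) → ends 30
team at 30 (size 2, align 2) → ends 32
y at 32 (size 4, align 4) → ends 36
state at 36 (size 1, align 1) → ends 37
tail pad 3 to reach multiple of 8
total 40 bytes, alignment 8
— Point2 —
cooldown at 0 (size 8, align 8) → ends 8
x at 8 (size 4, align 4) → ends 12
z at 12 (size 4, align 4) → ends 16
vx at 16 (size 4, align 4) → ends 20
y at 20 (size 4, align 4) → ends 24
ammo at 24 (size 2, align 2) → ends 26
hp at 26 (size 2, align 2) → ends 28
team at 28 (size 2, align 2) → ends 30
state at 30 (size 1, align 1) → ends 31
tail pad 1 to reach multiple of 8
total 32 bytes, alignment 8
40 − 32 = 8

8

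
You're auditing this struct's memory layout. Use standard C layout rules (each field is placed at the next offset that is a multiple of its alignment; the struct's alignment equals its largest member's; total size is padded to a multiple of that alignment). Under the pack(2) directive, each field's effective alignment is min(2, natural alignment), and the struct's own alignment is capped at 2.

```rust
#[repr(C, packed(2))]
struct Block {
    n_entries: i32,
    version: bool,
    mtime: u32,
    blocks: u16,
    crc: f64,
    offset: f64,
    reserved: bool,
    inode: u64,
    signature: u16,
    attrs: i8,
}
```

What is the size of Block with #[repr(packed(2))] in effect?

42

n_entries at 0 (size 4, align 2) → ends 4
version at 4 (size 1, align 1) → ends 5
pad 1 to align 2 for mtime
mtime at 6 (size 4, align 2) → ends 10
blocks at 10 (size 2, align 2) → ends 12
crc at 12 (size 8, align 2) → ends 20
offset at 20 (size 8, align 2) → ends 28
reserved at 28 (size 1, align 1) → ends 29
pad 1 to align 2 for inode
inode at 30 (size 8, align 2) → ends 38
signature at 38 (size 2, align 2) → ends 40
attrs at 40 (size 1, align 1) → ends 41
tail pad 1 to reach multiple of 2
total 42 bytes, alignment 2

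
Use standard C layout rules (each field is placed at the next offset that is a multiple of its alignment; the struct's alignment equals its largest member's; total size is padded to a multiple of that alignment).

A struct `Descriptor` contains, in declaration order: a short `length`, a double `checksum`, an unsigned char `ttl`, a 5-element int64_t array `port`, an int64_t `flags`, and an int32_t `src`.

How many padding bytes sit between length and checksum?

0..2  length  (2B, 2-aligned)
2..8  -- padding (6B)
8..16  checksum  (8B, 8-aligned)

6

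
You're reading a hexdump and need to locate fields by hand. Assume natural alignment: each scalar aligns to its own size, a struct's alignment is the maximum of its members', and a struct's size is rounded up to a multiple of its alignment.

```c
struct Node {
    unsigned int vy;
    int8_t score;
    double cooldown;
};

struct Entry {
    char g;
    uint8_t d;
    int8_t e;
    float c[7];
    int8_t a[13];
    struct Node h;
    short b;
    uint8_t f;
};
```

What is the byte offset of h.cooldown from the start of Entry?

56

Node: 0..4  vy  (4B, 4-aligned); 4..5  score  (1B, 1-aligned); 5..8  -- padding (3B); 8..16  cooldown  (8B, 8-aligned); sizeof = 16, alignof = 8
0..1  g  (1B, 1-aligned)
1..2  d  (1B, 1-aligned)
2..3  e  (1B, 1-aligned)
3..4  -- padding (1B)
4..32  c  (28B, 4-aligned)
32..45  a  (13B, 1-aligned)
45..48  -- padding (3B)
48..64  h  (16B, 8-aligned)
within Node: cooldown at 8
48 + 8 = 56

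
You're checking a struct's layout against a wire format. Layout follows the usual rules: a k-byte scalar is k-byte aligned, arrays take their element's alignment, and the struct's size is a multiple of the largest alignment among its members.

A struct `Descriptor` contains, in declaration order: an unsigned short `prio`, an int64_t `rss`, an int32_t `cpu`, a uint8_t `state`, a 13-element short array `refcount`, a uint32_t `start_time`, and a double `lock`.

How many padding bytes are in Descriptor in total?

0..2  prio  (2B, 2-aligned)
2..8  -- padding (6B)
8..16  rss  (8B, 8-aligned)
16..20  cpu  (4B, 4-aligned)
20..21  state  (1B, 1-aligned)
21..22  -- padding (1B)
22..48  refcount  (26B, 2-aligned)
48..52  start_time  (4B, 4-aligned)
52..56  -- padding (4B)
56..64  lock  (8B, 8-aligned)
sizeof = 64, alignof = 8
data bytes 53, size 64 → padding 11

11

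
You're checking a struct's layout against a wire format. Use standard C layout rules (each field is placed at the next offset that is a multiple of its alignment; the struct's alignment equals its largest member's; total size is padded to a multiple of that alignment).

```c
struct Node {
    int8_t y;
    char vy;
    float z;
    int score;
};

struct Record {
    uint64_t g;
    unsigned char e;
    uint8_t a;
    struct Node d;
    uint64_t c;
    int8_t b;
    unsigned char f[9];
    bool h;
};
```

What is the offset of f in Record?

33

Node: y at 0 (size 1, align 1) → ends 1; vy at 1 (size 1, align 1) → ends 2; pad 2 to align 4 for z; z at 4 (size 4, align 4) → ends 8; score at 8 (size 4, align 4) → ends 12; total 12 bytes, alignment 4
g at 0 (size 8, align 8) → ends 8
e at 8 (size 1, align 1) → ends 9
a at 9 (size 1, align 1) → ends 10
pad 2 to align 4 for d
d at 12 (size 12, align 4) → ends 24
c at 24 (size 8, align 8) → ends 32
b at 32 (size 1, align 1) → ends 33
f at 33 (size 9, align 1) → ends 42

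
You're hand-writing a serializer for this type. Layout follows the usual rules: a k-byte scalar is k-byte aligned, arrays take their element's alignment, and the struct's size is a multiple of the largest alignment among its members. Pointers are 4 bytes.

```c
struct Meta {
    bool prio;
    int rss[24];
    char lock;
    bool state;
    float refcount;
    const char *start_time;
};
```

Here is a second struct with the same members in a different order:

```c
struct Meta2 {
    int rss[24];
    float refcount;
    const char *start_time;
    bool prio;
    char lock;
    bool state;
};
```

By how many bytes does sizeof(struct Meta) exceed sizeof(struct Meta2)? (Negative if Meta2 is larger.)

4

prio at 0 (size 1, align 1) → ends 1
pad 3 to align 4 for rss
rss at 4 (size 96, align 4) → ends 100
lock at 100 (size 1, align 1) → ends 101
state at 101 (size 1, align 1) → ends 102
pad 2 to align 4 for refcount
refcount at 104 (size 4, align 4) → ends 108
start_time at 108 (size 4, align 4) → ends 112
total 112 bytes, alignment 4
— Meta2 —
rss at 0 (size 96, align 4) → ends 96
refcount at 96 (size 4, align 4) → ends 100
start_time at 100 (size 4, align 4) → ends 104
prio at 104 (size 1, align 1) → ends 105
lock at 105 (size 1, align 1) → ends 106
state at 106 (size 1, align 1) → ends 107
tail pad 1 to reach multiple of 4
total 108 bytes, alignment 4
112 − 108 = 4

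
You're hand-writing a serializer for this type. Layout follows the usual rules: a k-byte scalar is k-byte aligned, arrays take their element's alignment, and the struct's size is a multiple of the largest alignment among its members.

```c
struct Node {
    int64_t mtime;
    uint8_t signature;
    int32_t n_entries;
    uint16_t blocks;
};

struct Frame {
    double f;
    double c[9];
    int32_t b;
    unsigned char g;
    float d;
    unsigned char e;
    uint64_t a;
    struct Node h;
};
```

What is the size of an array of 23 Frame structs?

2944

Node: 0..8  mtime  (8B, 8-aligned); 8..9  signature  (1B, 1-aligned); 9..12  -- padding (3B); 12..16  n_entries  (4B, 4-aligned); 16..18  blocks  (2B, 2-aligned); 18..24  -- tail padding (6B); sizeof = 24, alignof = 8
0..8  f  (8B, 8-aligned)
8..80  c  (72B, 8-aligned)
80..84  b  (4B, 4-aligned)
84..85  g  (1B, 1-aligned)
85..88  -- padding (3B)
88..92  d  (4B, 4-aligned)
92..93  e  (1B, 1-aligned)
93..96  -- padding (3B)
96..104  a  (8B, 8-aligned)
104..128  h  (24B, 8-aligned)
sizeof = 128, alignof = 8
array of 23: 23 × 128 = 2944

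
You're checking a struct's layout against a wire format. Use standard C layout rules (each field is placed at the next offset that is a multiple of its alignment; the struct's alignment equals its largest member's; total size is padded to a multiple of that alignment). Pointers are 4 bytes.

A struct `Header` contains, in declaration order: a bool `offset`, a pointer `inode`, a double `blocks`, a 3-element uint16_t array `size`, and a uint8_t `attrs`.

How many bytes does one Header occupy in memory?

24

@0: offset [1B, align 1] → 1
+3 pad (align 4)
@4: inode [4B, align 4] → 8
@8: blocks [8B, align 8] → 16
@16: size [6B, align 2] → 22
@22: attrs [1B, align 1] → 23
+1 tail pad (align 8)
size 24, align 8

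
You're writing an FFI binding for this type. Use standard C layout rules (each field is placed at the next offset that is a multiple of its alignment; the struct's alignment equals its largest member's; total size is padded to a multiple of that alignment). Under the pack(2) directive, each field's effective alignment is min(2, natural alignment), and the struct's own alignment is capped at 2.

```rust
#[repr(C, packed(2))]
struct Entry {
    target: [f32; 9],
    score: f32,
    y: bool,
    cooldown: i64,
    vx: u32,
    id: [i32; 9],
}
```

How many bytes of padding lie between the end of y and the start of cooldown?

1

@0: target [36B, align 2] → 36
@36: score [4B, align 2] → 40
@40: y [1B, align 1] → 41
+1 pad (align 2)
@42: cooldown [8B, align 2] → 50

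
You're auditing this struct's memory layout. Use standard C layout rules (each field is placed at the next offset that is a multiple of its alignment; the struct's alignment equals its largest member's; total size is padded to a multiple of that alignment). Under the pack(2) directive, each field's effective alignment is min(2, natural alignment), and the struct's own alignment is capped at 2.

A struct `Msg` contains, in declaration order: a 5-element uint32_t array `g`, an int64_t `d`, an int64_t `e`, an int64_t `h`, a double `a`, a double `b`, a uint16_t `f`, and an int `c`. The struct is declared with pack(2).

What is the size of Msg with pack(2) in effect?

66

@0: g [20B, align 2] → 20
@20: d [8B, align 2] → 28
@28: e [8B, align 2] → 36
@36: h [8B, align 2] → 44
@44: a [8B, align 2] → 52
@52: b [8B, align 2] → 60
@60: f [2B, align 2] → 62
@62: c [4B, align 2] → 66
size 66, align 2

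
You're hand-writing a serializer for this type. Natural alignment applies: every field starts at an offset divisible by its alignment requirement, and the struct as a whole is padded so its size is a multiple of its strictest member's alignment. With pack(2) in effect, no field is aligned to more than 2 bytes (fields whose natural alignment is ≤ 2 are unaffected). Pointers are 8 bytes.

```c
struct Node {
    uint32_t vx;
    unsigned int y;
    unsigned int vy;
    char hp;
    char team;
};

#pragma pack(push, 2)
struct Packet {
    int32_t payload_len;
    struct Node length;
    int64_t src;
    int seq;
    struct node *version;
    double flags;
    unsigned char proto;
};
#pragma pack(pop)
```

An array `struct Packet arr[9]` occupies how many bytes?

Node: vx at 0 (size 4, align 4) → ends 4; y at 4 (size 4, align 4) → ends 8; vy at 8 (size 4, align 4) → ends 12; hp at 12 (size 1, align 1) → ends 13; team at 13 (size 1, align 1) → ends 14; tail pad 2 to reach multiple of 4; total 16 bytes, alignment 4
payload_len at 0 (size 4, align 2) → ends 4
length at 4 (size 16, align 2) → ends 20
src at 20 (size 8, align 2) → ends 28
seq at 28 (size 4, align 2) → ends 32
version at 32 (size 8, align 2) → ends 40
flags at 40 (size 8, align 2) → ends 48
proto at 48 (size 1, align 1) → ends 49
tail pad 1 to reach multiple of 2
total 50 bytes, alignment 2
array of 9: 9 × 50 = 450

450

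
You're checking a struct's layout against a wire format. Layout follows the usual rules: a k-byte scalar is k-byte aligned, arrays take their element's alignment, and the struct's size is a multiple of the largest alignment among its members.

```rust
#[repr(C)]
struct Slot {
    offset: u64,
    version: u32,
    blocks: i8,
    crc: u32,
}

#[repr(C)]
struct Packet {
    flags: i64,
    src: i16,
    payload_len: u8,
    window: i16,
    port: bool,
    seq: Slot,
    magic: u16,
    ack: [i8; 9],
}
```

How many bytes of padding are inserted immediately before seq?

1

Slot: 0..8  offset  (8B, 8-aligned); 8..12  version  (4B, 4-aligned); 12..13  blocks  (1B, 1-aligned); 13..16  -- padding (3B); 16..20  crc  (4B, 4-aligned); 20..24  -- tail padding (4B); sizeof = 24, alignof = 8
0..8  flags  (8B, 8-aligned)
8..10  src  (2B, 2-aligned)
10..11  payload_len  (1B, 1-aligned)
11..12  -- padding (1B)
12..14  window  (2B, 2-aligned)
14..15  port  (1B, 1-aligned)
15..16  -- padding (1B)
16..40  seq  (24B, 8-aligned)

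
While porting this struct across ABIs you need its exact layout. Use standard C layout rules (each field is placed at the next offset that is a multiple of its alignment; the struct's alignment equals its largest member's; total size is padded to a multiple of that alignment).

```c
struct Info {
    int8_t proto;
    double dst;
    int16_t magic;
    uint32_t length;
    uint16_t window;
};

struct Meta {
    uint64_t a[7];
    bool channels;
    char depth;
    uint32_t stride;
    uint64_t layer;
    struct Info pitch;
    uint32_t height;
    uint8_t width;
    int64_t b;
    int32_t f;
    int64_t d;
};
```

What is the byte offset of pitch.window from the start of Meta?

Info: 0..1  proto  (1B, 1-aligned); 1..8  -- padding (7B); 8..16  dst  (8B, 8-aligned); 16..18  magic  (2B, 2-aligned); 18..20  -- padding (2B); 20..24  length  (4B, 4-aligned); 24..26  window  (2B, 2-aligned); 26..32  -- tail padding (6B); sizeof = 32, alignof = 8
0..56  a  (56B, 8-aligned)
56..57  channels  (1B, 1-aligned)
57..58  depth  (1B, 1-aligned)
58..60  -- padding (2B)
60..64  stride  (4B, 4-aligned)
64..72  layer  (8B, 8-aligned)
72..104  pitch  (32B, 8-aligned)
within Info: window at 24
72 + 24 = 96

96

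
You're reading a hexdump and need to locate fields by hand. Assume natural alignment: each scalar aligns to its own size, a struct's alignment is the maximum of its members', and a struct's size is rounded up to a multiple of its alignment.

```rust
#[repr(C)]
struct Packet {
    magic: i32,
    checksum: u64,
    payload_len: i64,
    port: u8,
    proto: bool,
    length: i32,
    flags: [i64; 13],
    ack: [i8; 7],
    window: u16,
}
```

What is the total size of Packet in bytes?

@0: magic [4B, align 4] → 4
+4 pad (align 8)
@8: checksum [8B, align 8] → 16
@16: payload_len [8B, align 8] → 24
@24: port [1B, align 1] → 25
@25: proto [1B, align 1] → 26
+2 pad (align 4)
@28: length [4B, align 4] → 32
@32: flags [104B, align 8] → 136
@136: ack [7B, align 1] → 143
+1 pad (align 2)
@144: window [2B, align 2] → 146
+6 tail pad (align 8)
size 152, align 8

152 bytes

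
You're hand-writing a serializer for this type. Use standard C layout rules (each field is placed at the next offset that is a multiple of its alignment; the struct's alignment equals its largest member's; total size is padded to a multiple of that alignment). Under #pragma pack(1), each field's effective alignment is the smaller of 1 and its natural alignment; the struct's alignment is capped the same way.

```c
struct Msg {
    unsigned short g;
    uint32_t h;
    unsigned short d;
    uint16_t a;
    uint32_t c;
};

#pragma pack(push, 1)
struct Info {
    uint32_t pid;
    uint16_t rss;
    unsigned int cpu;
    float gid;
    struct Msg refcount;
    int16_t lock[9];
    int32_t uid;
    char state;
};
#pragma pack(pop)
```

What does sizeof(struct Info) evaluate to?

Msg: 0..2  g  (2B, 2-aligned); 2..4  -- padding (2B); 4..8  h  (4B, 4-aligned); 8..10  d  (2B, 2-aligned); 10..12  a  (2B, 2-aligned); 12..16  c  (4B, 4-aligned); sizeof = 16, alignof = 4
0..4  pid  (4B, 1-aligned)
4..6  rss  (2B, 1-aligned)
6..10  cpu  (4B, 1-aligned)
10..14  gid  (4B, 1-aligned)
14..30  refcount  (16B, 1-aligned)
30..48  lock  (18B, 1-aligned)
48..52  uid  (4B, 1-aligned)
52..53  state  (1B, 1-aligned)
sizeof = 53, alignof = 1

53 bytes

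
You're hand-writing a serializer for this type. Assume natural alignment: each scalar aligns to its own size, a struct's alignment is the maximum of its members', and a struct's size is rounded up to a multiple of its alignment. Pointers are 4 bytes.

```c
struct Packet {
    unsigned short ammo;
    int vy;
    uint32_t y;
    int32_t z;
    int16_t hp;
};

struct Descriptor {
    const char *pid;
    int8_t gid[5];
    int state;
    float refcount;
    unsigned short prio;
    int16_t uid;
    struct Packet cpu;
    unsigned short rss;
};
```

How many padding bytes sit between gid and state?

Packet: 0..2  ammo  (2B, 2-aligned); 2..4  -- padding (2B); 4..8  vy  (4B, 4-aligned); 8..12  y  (4B, 4-aligned); 12..16  z  (4B, 4-aligned); 16..18  hp  (2B, 2-aligned); 18..20  -- tail padding (2B); sizeof = 20, alignof = 4
0..4  pid  (4B, 4-aligned)
4..9  gid  (5B, 1-aligned)
9..12  -- padding (3B)
12..16  state  (4B, 4-aligned)

3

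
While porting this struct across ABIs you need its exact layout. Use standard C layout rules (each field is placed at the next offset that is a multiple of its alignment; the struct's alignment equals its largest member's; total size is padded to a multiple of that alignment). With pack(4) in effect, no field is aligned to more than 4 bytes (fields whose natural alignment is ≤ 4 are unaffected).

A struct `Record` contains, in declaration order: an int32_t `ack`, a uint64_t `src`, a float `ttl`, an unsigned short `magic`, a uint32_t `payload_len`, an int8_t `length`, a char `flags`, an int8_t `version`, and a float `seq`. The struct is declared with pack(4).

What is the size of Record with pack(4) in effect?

32

0..4  ack  (4B, 4-aligned)
4..12  src  (8B, 4-aligned)
12..16  ttl  (4B, 4-aligned)
16..18  magic  (2B, 2-aligned)
18..20  -- padding (2B)
20..24  payload_len  (4B, 4-aligned)
24..25  length  (1B, 1-aligned)
25..26  flags  (1B, 1-aligned)
26..27  version  (1B, 1-aligned)
27..28  -- padding (1B)
28..32  seq  (4B, 4-aligned)
sizeof = 32, alignof = 4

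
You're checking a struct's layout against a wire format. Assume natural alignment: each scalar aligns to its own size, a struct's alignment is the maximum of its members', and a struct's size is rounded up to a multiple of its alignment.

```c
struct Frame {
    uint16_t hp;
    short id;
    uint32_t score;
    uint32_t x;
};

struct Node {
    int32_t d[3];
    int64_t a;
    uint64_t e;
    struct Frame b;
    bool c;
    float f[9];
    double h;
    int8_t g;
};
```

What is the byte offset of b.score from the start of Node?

Frame: 0..2  hp  (2B, 2-aligned); 2..4  id  (2B, 2-aligned); 4..8  score  (4B, 4-aligned); 8..12  x  (4B, 4-aligned); sizeof = 12, alignof = 4
0..12  d  (12B, 4-aligned)
12..16  -- padding (4B)
16..24  a  (8B, 8-aligned)
24..32  e  (8B, 8-aligned)
32..44  b  (12B, 4-aligned)
within Frame: score at 4
32 + 4 = 36

36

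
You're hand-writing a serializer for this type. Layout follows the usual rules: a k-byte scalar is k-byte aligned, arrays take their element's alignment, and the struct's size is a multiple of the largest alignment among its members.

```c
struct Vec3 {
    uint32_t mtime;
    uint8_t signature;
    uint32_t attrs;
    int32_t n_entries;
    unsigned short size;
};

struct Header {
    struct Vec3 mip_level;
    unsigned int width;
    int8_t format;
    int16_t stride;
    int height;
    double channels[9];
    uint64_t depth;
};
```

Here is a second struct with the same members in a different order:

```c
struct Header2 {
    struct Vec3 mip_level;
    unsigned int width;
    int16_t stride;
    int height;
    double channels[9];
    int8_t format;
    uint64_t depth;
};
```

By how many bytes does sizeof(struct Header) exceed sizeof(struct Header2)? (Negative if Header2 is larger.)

Vec3: mtime at 0 (size 4, align 4) → ends 4; signature at 4 (size 1, align 1) → ends 5; pad 3 to align 4 for attrs; attrs at 8 (size 4, align 4) → ends 12; n_entries at 12 (size 4, align 4) → ends 16; size at 16 (size 2, align 2) → ends 18; tail pad 2 to reach multiple of 4; total 20 bytes, alignment 4
mip_level at 0 (size 20, align 4) → ends 20
width at 20 (size 4, align 4) → ends 24
format at 24 (size 1, align 1) → ends 25
pad 1 to align 2 for stride
stride at 26 (size 2, align 2) → ends 28
height at 28 (size 4, align 4) → ends 32
channels at 32 (size 72, align 8) → ends 104
depth at 104 (size 8, align 8) → ends 112
total 112 bytes, alignment 8
— Header2 —
mip_level at 0 (size 20, align 4) → ends 20
width at 20 (size 4, align 4) → ends 24
stride at 24 (size 2, align 2) → ends 26
pad 2 to align 4 for height
height at 28 (size 4, align 4) → ends 32
channels at 32 (size 72, align 8) → ends 104
format at 104 (size 1, align 1) → ends 105
pad 7 to align 8 for depth
depth at 112 (size 8, align 8) → ends 120
total 120 bytes, alignment 8
112 − 120 = -8

-8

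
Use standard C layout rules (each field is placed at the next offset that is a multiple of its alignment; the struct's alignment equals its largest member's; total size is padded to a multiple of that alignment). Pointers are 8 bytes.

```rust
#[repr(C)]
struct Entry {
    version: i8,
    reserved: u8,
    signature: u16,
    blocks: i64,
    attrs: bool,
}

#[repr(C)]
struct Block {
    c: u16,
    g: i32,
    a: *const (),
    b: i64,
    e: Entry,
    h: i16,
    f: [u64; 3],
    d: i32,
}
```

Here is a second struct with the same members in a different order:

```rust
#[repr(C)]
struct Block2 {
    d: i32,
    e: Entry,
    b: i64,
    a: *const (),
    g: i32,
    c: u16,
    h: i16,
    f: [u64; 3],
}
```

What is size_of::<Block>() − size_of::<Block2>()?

8

Entry: version at 0 (size 1, align 1) → ends 1; reserved at 1 (size 1, align 1) → ends 2; signature at 2 (size 2, align 2) → ends 4; pad 4 to align 8 for blocks; blocks at 8 (size 8, align 8) → ends 16; attrs at 16 (size 1, align 1) → ends 17; tail pad 7 to reach multiple of 8; total 24 bytes, alignment 8
c at 0 (size 2, align 2) → ends 2
pad 2 to align 4 for g
g at 4 (size 4, align 4) → ends 8
a at 8 (size 8, align 8) → ends 16
b at 16 (size 8, align 8) → ends 24
e at 24 (size 24, align 8) → ends 48
h at 48 (size 2, align 2) → ends 50
pad 6 to align 8 for f
f at 56 (size 24, align 8) → ends 80
d at 80 (size 4, align 4) → ends 84
tail pad 4 to reach multiple of 8
total 88 bytes, alignment 8
— Block2 —
d at 0 (size 4, align 4) → ends 4
pad 4 to align 8 for e
e at 8 (size 24, align 8) → ends 32
b at 32 (size 8, align 8) → ends 40
a at 40 (size 8, align 8) → ends 48
g at 48 (size 4, align 4) → ends 52
c at 52 (size 2, align 2) → ends 54
h at 54 (size 2, align 2) → ends 56
f at 56 (size 24, align 8) → ends 80
total 80 bytes, alignment 8
88 − 80 = 8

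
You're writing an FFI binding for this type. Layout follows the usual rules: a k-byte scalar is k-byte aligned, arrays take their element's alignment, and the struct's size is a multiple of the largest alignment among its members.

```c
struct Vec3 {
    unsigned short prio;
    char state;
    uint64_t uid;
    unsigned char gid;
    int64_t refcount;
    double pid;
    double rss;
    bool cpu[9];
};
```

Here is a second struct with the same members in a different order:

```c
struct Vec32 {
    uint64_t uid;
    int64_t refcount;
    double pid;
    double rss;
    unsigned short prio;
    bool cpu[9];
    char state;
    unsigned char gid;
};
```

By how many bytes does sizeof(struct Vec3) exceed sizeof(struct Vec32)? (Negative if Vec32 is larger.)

0..2  prio  (2B, 2-aligned)
2..3  state  (1B, 1-aligned)
3..8  -- padding (5B)
8..16  uid  (8B, 8-aligned)
16..17  gid  (1B, 1-aligned)
17..24  -- padding (7B)
24..32  refcount  (8B, 8-aligned)
32..40  pid  (8B, 8-aligned)
40..48  rss  (8B, 8-aligned)
48..57  cpu  (9B, 1-aligned)
57..64  -- tail padding (7B)
sizeof = 64, alignof = 8
— Vec32 —
0..8  uid  (8B, 8-aligned)
8..16  refcount  (8B, 8-aligned)
16..24  pid  (8B, 8-aligned)
24..32  rss  (8B, 8-aligned)
32..34  prio  (2B, 2-aligned)
34..43  cpu  (9B, 1-aligned)
43..44  state  (1B, 1-aligned)
44..45  gid  (1B, 1-aligned)
45..48  -- tail padding (3B)
sizeof = 48, alignof = 8
64 − 48 = 16

16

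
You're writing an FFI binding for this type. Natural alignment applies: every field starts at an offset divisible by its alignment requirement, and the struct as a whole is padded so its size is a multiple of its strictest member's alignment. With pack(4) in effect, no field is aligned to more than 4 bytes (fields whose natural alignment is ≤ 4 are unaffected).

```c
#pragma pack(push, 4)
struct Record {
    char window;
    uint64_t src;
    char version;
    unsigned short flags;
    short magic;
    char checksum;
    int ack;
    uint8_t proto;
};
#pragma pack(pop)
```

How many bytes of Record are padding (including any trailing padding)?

window at 0 (size 1, align 1) → ends 1
pad 3 to align 4 for src
src at 4 (size 8, align 4) → ends 12
version at 12 (size 1, align 1) → ends 13
pad 1 to align 2 for flags
flags at 14 (size 2, align 2) → ends 16
magic at 16 (size 2, align 2) → ends 18
checksum at 18 (size 1, align 1) → ends 19
pad 1 to align 4 for ack
ack at 20 (size 4, align 4) → ends 24
proto at 24 (size 1, align 1) → ends 25
tail pad 3 to reach multiple of 4
total 28 bytes, alignment 4
data bytes 20, size 28 → padding 8

8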